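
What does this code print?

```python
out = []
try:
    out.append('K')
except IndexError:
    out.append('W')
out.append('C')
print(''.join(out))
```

Execution trace: 'K' (try body, no exception) → 'C' (after the try/except). Output: KC

Answer: KC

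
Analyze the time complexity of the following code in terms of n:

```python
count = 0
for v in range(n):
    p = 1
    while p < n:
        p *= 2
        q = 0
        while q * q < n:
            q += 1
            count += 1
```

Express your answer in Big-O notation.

Each loop level contributes: n × log n × √n. Multiplying the contributions gives O(n√n log n).

Answer: O(n√n log n)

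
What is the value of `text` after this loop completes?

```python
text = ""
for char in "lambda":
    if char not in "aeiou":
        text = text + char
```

Remove vowels from 'lambda'
`text` takes the values: "" → "l" → "lm" → "lmb" → "lmbd"

Answer: "lmbd"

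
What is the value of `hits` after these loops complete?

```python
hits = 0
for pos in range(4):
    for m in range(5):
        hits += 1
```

4 * 5 = 20
`hits` takes the values: 0 → 1 → 2 → 3 → 4 → 5 → 6 → 7 → 8 → 9 → 10 → 11 → 12 → 13 → 14 → 15 → 16 → 17 → 18 → 19 → 20

Answer: 20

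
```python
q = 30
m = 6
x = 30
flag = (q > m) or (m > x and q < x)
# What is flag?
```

Trace:
`q = 30` → q = 30
`m = 6` → m = 6
`x = 30` → x = 30
`flag = (q > m) or (m > x and q < x)` → flag = True
So flag = True

Answer: True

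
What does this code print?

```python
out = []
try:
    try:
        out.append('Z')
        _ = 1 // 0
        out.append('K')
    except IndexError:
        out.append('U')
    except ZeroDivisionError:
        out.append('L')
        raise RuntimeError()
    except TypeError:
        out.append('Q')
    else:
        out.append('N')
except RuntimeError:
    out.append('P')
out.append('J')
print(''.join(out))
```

Execution trace: 'Z' (inner try body) → 'L' (inner except ZeroDivisionError) → 'P' (outer except RuntimeError) → 'J' (after the try/except). Output: ZLPJ

Answer: ZLPJ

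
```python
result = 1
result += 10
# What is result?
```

Trace:
`result = 1` → result = 1
`result += 10` → result = 11
So result = 11

Answer: 11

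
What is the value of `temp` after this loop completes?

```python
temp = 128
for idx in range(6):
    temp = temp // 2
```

Halve 6 times: 128 // 2^6 = 2
`temp` takes the values: 128 → 64 → 32 → 16 → 8 → 4 → 2

Answer: 2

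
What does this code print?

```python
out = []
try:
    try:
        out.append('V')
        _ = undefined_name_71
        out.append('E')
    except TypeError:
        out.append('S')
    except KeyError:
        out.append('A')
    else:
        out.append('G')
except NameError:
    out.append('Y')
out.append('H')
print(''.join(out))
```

Execution trace: 'V' (try body) → 'Y' (outer except NameError) → 'H' (after the try/except). Output: VYH

Answer: VYH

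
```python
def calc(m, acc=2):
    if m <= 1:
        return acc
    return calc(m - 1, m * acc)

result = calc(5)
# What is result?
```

Accumulator trace (n, acc): (5, 2) -> (4, 10) -> (3, 40) -> (2, 120) -> (1, 240) -> return 240

Answer: 240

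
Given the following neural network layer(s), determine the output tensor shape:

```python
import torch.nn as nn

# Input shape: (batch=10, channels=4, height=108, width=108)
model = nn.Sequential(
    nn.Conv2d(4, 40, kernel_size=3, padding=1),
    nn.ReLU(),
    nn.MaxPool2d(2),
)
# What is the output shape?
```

Input: (10, 4, 108, 108) -> after Conv2d: (10, 40, 108, 108) -> after ReLU: (10, 40, 108, 108) -> Output: (10, 40, 54, 54)

Answer: (10, 40, 54, 54)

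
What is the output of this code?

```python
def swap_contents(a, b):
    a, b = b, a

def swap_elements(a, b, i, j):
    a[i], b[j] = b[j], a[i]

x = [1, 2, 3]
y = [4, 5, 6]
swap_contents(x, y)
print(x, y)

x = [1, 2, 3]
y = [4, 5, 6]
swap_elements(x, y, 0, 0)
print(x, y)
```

Key concept: parameter rebinding vs mutation.
Step by step:
`x = [1, 2, 3]` → x = [1, 2, 3]
`y = [4, 5, 6]` → y = [4, 5, 6]
`swap_contents(x, y)` → no visible change to tracked variables
`print(x, y)` → prints [1, 2, 3] [4, 5, 6]
`x = [1, 2, 3]` → x = [1, 2, 3]
`y = [4, 5, 6]` → y = [4, 5, 6]
`swap_elements(x, y, 0, 0)` → x = [4, 2, 3]; y = [1, 5, 6]
`print(x, y)` → prints [4, 2, 3] [1, 5, 6]

Answer:
[1, 2, 3] [4, 5, 6]
[4, 2, 3] [1, 5, 6]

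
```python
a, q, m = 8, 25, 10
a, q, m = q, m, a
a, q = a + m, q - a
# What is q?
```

Trace:
`a, q, m = 8, 25, 10` → a = 8; q = 25; m = 10
`a, q, m = q, m, a` → a = 25; q = 10; m = 8
`a, q = a + m, q - a` → a = 33; q = -15
So q = -15

Answer: -15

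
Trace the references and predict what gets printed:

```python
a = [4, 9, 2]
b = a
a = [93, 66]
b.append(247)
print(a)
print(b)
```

Key concept: rebinding vs mutation: a is rebound to a new list, b still points at the original.
Step by step:
`a = [4, 9, 2]` → a = [4, 9, 2]
`b = a` → b = [4, 9, 2] (same object as a)
`a = [93, 66]` → a = [93, 66]
`b.append(247)` → b = [4, 9, 2, 247]
`print(a)` → prints [93, 66]
`print(b)` → prints [4, 9, 2, 247]

Answer:
[93, 66]
[4, 9, 2, 247]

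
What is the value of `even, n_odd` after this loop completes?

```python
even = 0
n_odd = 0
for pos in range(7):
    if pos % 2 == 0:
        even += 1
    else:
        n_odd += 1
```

Count evens and odds in range(7)
`even, n_odd` takes the values: (0, 0) → (1, 0) → (1, 1) → (2, 1) → (2, 2) → (3, 2) → (3, 3) → (4, 3)

Answer: 4, 3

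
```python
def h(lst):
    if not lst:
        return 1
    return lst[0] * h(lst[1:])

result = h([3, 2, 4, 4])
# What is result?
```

Product over [3, 2, 4, 4] = 3 * 2 * 4 * 4 = 96

Answer: 96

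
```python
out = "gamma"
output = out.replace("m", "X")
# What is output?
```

Trace:
`out = "gamma"` → out = 'gamma'
`output = out.replace("m", "X")` → output = 'gaXXa'
So output = 'gaXXa'

Answer: 'gaXXa'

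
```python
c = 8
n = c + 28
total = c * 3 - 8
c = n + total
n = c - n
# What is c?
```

Trace:
`c = 8` → c = 8
`n = c + 28` → n = 36
`total = c * 3 - 8` → total = 16
`c = n + total` → c = 52
`n = c - n` → n = 16
So c = 52

Answer: 52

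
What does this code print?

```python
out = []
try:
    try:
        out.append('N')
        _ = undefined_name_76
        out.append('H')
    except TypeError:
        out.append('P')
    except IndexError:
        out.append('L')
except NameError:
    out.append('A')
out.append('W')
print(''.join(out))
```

Execution trace: 'N' (try body) → 'A' (outer except NameError) → 'W' (after the try/except). Output: NAW

Answer: NAW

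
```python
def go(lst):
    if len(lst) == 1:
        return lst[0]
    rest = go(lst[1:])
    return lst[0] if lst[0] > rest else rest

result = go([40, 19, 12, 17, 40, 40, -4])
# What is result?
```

Recursive max over [40, 19, 12, 17, 40, 40, -4] = 40

Answer: 40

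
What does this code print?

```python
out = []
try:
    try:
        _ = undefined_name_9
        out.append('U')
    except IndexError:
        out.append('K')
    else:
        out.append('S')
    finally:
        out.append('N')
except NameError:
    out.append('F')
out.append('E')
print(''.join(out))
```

Execution trace: 'N' (finally) → 'F' (outer except NameError) → 'E' (after the try/except). Output: NFE

Answer: NFE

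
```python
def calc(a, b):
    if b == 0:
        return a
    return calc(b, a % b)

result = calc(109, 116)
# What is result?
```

calc(109, 116) -> calc(116, 109) -> calc(109, 7) -> calc(7, 4) -> calc(4, 3) -> calc(3, 1) -> calc(1, 0) -> 1

Answer: 1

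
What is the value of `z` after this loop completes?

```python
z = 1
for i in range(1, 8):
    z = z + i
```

Start at 1, add 1 through 7
`z` takes the values: 1 → 2 → 4 → 7 → 11 → 16 → 22 → 29

Answer: 29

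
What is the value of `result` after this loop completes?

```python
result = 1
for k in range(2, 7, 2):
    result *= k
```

Product of even numbers 2 to 6
`result` takes the values: 1 → 2 → 8 → 48

Answer: 48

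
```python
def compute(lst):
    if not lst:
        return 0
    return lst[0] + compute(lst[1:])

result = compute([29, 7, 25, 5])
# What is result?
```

29 + 7 + 25 + 5 + 0 = 66

Answer: 66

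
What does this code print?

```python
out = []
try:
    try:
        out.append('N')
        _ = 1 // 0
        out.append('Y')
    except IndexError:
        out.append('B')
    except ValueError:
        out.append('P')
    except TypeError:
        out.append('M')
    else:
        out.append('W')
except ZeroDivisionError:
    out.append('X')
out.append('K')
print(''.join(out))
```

Execution trace: 'N' (try body) → 'X' (outer except ZeroDivisionError) → 'K' (after the try/except). Output: NXK

Answer: NXK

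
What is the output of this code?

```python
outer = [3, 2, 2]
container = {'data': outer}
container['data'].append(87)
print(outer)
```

Key concept: dict holds reference to list.
Step by step:
`outer = [3, 2, 2]` → outer = [3, 2, 2]
`container = {'data': outer}` → container = {'data': [3, 2, 2]}
`container['data'].append(87)` → outer = [3, 2, 2, 87]; container = {'data': [3, 2, 2, 87]}
`print(outer)` → prints [3, 2, 2, 87]

Answer: [3, 2, 2, 87]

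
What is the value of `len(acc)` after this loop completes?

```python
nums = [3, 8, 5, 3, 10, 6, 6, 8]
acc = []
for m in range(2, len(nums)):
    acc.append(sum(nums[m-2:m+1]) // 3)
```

Number of 3-element averages
`acc` takes the values: [] → [5] → [5, 5] → [5, 5, 6] → [5, 5, 6, 6] → [5, 5, 6, 6, 7] → [5, 5, 6, 6, 7, 6]
So `len(acc)` = 6

Answer: 6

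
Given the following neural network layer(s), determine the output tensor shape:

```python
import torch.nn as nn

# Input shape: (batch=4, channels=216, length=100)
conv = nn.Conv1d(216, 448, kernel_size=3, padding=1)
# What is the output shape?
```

Input: (4, 216, 100) -> Output: (4, 448, 100)

Answer: (4, 448, 100)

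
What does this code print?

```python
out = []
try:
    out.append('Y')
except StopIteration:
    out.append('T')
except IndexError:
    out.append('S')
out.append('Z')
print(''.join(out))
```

Execution trace: 'Y' (try body, no exception) → 'Z' (after the try/except). Output: YZ

Answer: YZ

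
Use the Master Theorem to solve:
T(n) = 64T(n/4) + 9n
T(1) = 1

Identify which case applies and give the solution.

a=64, b=4, f(n)=9n. log_4(64) = 3. Since c=1 < 3, Case 1 applies: T(n) = Θ(n^log_b(a)) = O(n^3).

Answer: O(n^3) - Case 1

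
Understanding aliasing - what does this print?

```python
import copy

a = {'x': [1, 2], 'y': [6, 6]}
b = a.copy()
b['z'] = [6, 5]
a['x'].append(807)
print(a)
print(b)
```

Key concept: shallow copy of dict with mutable values.
Step by step:
`a = {'x': [1, 2], 'y': [6, 6]}` → a = {'x': [1, 2], 'y': [6, 6]}
`b = a.copy()` → b = {'x': [1, 2], 'y': [6, 6]}
`b['z'] = [6, 5]` → b = {'x': [1, 2], 'y': [6, 6], 'z': [6, 5]}
`a['x'].append(807)` → a = {'x': [1, 2, 807], 'y': [6, 6]}; b = {'x': [1, 2, 807], 'y': [6, 6], 'z': [6, 5]}
`print(a)` → prints {'x': [1, 2, 807], 'y': [6, 6]}
`print(b)` → prints {'x': [1, 2, 807], 'y': [6, 6], 'z': [6, 5]}

Answer:
{'x': [1, 2, 807], 'y': [6, 6]}
{'x': [1, 2, 807], 'y': [6, 6], 'z': [6, 5]}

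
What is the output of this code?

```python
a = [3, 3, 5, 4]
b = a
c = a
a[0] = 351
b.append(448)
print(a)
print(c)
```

Key concept: multiple aliases.
Step by step:
`a = [3, 3, 5, 4]` → a = [3, 3, 5, 4]
`b = a` → b = [3, 3, 5, 4] (same object as a)
`c = a` → c = [3, 3, 5, 4] (same object as a, b)
`a[0] = 351` → a = [351, 3, 5, 4] (same object as b, c); b = [351, 3, 5, 4] (same object as a, c); c = [351, 3, 5, 4] (same object as a, b)
`b.append(448)` → a = [351, 3, 5, 4, 448] (same object as b, c); b = [351, 3, 5, 4, 448] (same object as a, c); c = [351, 3, 5, 4, 448] (same object as a, b)
`print(a)` → prints [351, 3, 5, 4, 448]
`print(c)` → prints [351, 3, 5, 4, 448]

Answer:
[351, 3, 5, 4, 448]
[351, 3, 5, 4, 448]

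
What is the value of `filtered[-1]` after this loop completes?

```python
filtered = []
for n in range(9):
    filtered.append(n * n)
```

Last element of squares 0 to 8
`filtered` takes the values: [] → [0] → [0, 1] → [0, 1, 4] → [0, 1, 4, 9] → [0, 1, 4, 9, 16] → [0, 1, 4, 9, 16, 25] → [0, 1, 4, 9, 16, 25, 36] → [0, 1, 4, 9, 16, 25, 36, 49] → [0, 1, 4, 9, 16, 25, 36, 49, 64]
So `filtered[-1]` = 64

Answer: 64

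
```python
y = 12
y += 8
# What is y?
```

Trace:
`y = 12` → y = 12
`y += 8` → y = 20
So y = 20

Answer: 20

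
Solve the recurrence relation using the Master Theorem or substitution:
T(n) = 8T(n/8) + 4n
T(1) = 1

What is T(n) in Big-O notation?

By Master Theorem: a=8, b=8, f(n)=4n. Since log_8(8) = 1 and f(n) = Θ(n^1), Case 2 applies. T(n) = O(n log n).

Answer: O(n log n)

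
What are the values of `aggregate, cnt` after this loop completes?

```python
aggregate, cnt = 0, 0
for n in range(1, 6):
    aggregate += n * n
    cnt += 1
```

Sum of squares and count
`aggregate, cnt` takes the values: (0, 0) → (1, 0) → (1, 1) → (5, 1) → (5, 2) → (14, 2) → (14, 3) → (30, 3) → (30, 4) → (55, 4) → (55, 5)

Answer: 55, 5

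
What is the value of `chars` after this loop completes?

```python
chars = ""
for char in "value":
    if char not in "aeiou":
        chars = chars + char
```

Remove vowels from 'value'
`chars` takes the values: "" → "v" → "vl"

Answer: "vl"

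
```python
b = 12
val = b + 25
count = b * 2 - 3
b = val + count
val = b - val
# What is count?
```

Trace:
`b = 12` → b = 12
`val = b + 25` → val = 37
`count = b * 2 - 3` → count = 21
`b = val + count` → b = 58
`val = b - val` → val = 21
So count = 21

Answer: 21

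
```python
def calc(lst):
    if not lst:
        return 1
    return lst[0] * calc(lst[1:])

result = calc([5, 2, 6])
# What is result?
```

Product over [5, 2, 6] = 5 * 2 * 6 = 60

Answer: 60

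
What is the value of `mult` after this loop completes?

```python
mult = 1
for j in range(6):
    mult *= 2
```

2^6 = 64
`mult` takes the values: 1 → 2 → 4 → 8 → 16 → 32 → 64

Answer: 64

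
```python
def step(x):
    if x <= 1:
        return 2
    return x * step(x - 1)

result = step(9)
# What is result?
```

step(9) = 9 * 8 * 7 * 6 * 5 * 4 * 3 * 2 * 2 = 725760

Answer: 725760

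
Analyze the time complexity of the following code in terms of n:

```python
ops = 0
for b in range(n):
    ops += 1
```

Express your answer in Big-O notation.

Each loop level contributes: n. Multiplying the contributions gives O(n).

Answer: O(n)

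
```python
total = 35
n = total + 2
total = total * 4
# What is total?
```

Trace:
`total = 35` → total = 35
`n = total + 2` → n = 37
`total = total * 4` → total = 140
So total = 140

Answer: 140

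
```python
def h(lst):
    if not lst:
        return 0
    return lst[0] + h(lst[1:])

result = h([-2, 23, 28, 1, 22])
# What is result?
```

(-2) + 23 + 28 + 1 + 22 + 0 = 72

Answer: 72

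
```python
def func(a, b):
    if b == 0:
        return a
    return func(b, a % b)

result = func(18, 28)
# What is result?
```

func(18, 28) -> func(28, 18) -> func(18, 10) -> func(10, 8) -> func(8, 2) -> func(2, 0) -> 2

Answer: 2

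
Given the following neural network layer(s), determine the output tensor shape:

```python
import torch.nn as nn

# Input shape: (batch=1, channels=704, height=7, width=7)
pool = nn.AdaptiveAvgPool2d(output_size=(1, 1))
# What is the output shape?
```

Input: (1, 704, 7, 7) -> Output: (1, 704, 1, 1)

Answer: (1, 704, 1, 1)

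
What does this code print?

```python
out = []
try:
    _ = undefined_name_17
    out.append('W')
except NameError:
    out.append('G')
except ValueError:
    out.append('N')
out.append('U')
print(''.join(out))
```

Execution trace: 'G' (except NameError) → 'U' (after the try/except). Output: GU

Answer: GU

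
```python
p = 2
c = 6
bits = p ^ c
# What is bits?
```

Trace:
`p = 2` → p = 2
`c = 6` → c = 6
`bits = p ^ c` → bits = 4
So bits = 4

Answer: 4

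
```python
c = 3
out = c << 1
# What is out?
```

Trace:
`c = 3` → c = 3
`out = c << 1` → out = 6
So out = 6

Answer: 6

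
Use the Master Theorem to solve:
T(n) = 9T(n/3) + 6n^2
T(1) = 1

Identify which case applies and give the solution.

a=9, b=3, f(n)=6n^2. log_3(9) = 2. Since c=2 = 2, Case 2 applies: T(n) = Θ(n^log_b(a) · log n) = O(n^2 log n).

Answer: O(n^2 log n) - Case 2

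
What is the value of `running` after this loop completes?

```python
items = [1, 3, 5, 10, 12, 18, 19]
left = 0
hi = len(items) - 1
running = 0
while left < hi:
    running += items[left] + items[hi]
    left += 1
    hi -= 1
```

Sum of pairs from ends
`running` takes the values: 0 → 20 → 41 → 58

Answer: 58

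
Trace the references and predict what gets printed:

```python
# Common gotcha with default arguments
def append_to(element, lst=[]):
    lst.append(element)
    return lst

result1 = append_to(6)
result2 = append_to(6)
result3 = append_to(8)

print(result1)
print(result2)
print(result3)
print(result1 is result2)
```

Key concept: mutable default argument gotcha.
Step by step:
`result1 = append_to(6)` → result1 = [6]
`result2 = append_to(6)` → result1 = [6, 6] (same object as result2); result2 = [6, 6] (same object as result1)
`result3 = append_to(8)` → result1 = [6, 6, 8] (same object as result2, result3); result2 = [6, 6, 8] (same object as result1, result3); result3 = [6, 6, 8] (same object as result1, result2)
`print(result1)` → prints [6, 6, 8]
`print(result2)` → prints [6, 6, 8]
`print(result3)` → prints [6, 6, 8]
`print(result1 is result2)` → prints True

Answer:
[6, 6, 8]
[6, 6, 8]
[6, 6, 8]
True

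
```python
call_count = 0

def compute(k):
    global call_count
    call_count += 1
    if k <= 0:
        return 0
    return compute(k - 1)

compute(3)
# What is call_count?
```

Linear recursion stepping by 1: 4 calls from k=3 down to ≤0.

Answer: 4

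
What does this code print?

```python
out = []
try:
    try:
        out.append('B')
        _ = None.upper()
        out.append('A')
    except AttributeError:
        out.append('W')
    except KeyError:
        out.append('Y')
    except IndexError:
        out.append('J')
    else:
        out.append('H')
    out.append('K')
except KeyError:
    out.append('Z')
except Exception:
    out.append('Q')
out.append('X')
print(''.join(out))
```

Execution trace: 'B' (inner try body) → 'W' (inner except AttributeError) → 'K' (try body, no exception) → 'X' (after the try/except). Output: BWKX

Answer: BWKX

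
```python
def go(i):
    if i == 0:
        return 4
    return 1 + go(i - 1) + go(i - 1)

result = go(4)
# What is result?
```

go(i) = 1 + 2·go(i-1), go(0)=4. Closed form: (4+1)·2^4 - 1 = 79.

Answer: 79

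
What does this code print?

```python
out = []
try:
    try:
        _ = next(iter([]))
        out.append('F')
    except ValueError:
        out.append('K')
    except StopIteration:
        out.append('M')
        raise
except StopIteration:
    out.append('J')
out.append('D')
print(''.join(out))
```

Execution trace: 'M' (inner except StopIteration) → 'J' (outer except StopIteration) → 'D' (after the try/except). Output: MJD

Answer: MJD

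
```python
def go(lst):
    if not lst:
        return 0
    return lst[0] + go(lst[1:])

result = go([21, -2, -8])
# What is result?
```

21 + (-2) + (-8) + 0 = 11

Answer: 11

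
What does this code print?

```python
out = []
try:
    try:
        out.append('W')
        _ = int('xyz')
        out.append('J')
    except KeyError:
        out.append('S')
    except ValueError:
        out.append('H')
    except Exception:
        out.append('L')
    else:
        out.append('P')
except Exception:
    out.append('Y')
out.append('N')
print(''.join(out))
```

Execution trace: 'W' (inner try body) → 'H' (inner except ValueError) → 'N' (after the try/except). Output: WHN

Answer: WHN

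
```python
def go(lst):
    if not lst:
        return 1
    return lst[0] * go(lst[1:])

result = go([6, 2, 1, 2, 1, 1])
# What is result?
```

Product over [6, 2, 1, 2, 1, 1] = 6 * 2 * 1 * 2 * 1 * 1 = 24

Answer: 24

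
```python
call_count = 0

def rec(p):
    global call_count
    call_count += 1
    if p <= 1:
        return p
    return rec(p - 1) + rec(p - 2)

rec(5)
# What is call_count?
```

Calls(p) = 1 + Calls(p-1) + Calls(p-2); Calls(0)=Calls(1)=1. For p=5 this gives 15.

Answer: 15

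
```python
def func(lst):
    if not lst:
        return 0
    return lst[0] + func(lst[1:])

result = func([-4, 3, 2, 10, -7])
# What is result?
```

(-4) + 3 + 2 + 10 + (-7) + 0 = 4

Answer: 4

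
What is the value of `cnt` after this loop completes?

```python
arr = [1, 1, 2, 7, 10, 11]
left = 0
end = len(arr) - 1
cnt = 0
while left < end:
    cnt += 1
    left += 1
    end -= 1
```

Iterations until pointers meet (list length 6)
`cnt` takes the values: 0 → 1 → 2 → 3

Answer: 3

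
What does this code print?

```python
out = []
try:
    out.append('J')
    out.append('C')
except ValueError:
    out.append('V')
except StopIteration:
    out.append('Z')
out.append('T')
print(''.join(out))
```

Execution trace: 'J' (try body) → 'C' (try body, no exception) → 'T' (after the try/except). Output: JCT

Answer: JCT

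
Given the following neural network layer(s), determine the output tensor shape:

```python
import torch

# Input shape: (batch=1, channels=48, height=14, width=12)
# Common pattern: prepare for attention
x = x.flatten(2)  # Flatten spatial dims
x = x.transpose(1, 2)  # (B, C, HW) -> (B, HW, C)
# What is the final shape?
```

Input: (1, 48, 14, 12) -> after flatten(2): (1, 48, 168) -> Output: (1, 168, 48)

Answer: (1, 168, 48)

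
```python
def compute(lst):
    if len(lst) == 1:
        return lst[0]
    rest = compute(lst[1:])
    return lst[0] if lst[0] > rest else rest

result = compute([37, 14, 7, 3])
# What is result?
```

Recursive max over [37, 14, 7, 3] = 37

Answer: 37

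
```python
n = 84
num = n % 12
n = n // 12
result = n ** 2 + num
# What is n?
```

Trace:
`n = 84` → n = 84
`num = n % 12` → num = 0
`n = n // 12` → n = 7
`result = n ** 2 + num` → result = 49
So n = 7

Answer: 7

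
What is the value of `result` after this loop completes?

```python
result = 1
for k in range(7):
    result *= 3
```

3^7 = 2187
`result` takes the values: 1 → 3 → 9 → 27 → 81 → 243 → 729 → 2187

Answer: 2187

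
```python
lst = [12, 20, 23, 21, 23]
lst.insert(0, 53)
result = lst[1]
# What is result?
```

Trace:
`lst = [12, 20, 23, 21, 23]` → lst = [12, 20, 23, 21, 23]
`lst.insert(0, 53)` → lst = [53, 12, 20, 23, 21, 23]
`result = lst[1]` → result = 12
So result = 12

Answer: 12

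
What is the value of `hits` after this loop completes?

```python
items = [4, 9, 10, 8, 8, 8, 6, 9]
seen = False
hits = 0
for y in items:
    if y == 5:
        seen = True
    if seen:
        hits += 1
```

Count elements after first 5 in [4, 9, 10, 8, 8, 8, 6, 9]
`hits` takes the values: 0

Answer: 0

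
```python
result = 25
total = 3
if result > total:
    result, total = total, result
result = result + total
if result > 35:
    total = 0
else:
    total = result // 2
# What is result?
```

Trace:
`result = 25` → result = 25
`total = 3` → total = 3
`if result > total: ...` → result > total is True → result = 3; total = 25
`result = result + total` → result = 28
`if result > 35: ...` → result > 35 is False, take else branch → total = 14
So result = 28

Answer: 28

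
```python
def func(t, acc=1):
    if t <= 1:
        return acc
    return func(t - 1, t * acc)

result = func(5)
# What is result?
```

Accumulator trace (n, acc): (5, 1) -> (4, 5) -> (3, 20) -> (2, 60) -> (1, 120) -> return 120

Answer: 120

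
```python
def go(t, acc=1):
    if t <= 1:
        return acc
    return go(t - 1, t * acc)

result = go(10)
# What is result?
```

Accumulator trace (n, acc): (10, 1) -> (9, 10) -> (8, 90) -> (7, 720) -> (6, 5040) -> (5, 30240) -> (4, 151200) -> (3, 604800) -> (2, 1814400) -> (1, 3628800) -> return 3628800

Answer: 3628800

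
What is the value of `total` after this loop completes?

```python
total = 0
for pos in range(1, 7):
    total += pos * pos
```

Sum of squares 1² to 6² = 91
`total` takes the values: 0 → 1 → 5 → 14 → 30 → 55 → 91

Answer: 91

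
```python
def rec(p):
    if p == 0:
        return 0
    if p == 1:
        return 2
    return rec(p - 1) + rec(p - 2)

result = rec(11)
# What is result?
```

Build up from base cases: rec(0)=0, rec(1)=2, rec(2)=2, rec(3)=4, rec(4)=6, rec(5)=10, rec(6)=16, ..., rec(11)=178

Answer: 178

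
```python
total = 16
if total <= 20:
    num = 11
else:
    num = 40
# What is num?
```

Trace:
`total = 16` → total = 16
`if total <= 20: ...` → total <= 20 is True → num = 11
So num = 11

Answer: 11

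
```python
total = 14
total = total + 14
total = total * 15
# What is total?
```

Trace:
`total = 14` → total = 14
`total = total + 14` → total = 28
`total = total * 15` → total = 420
So total = 420

Answer: 420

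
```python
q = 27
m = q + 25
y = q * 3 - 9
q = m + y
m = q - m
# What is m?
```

Trace:
`q = 27` → q = 27
`m = q + 25` → m = 52
`y = q * 3 - 9` → y = 72
`q = m + y` → q = 124
`m = q - m` → m = 72
So m = 72

Answer: 72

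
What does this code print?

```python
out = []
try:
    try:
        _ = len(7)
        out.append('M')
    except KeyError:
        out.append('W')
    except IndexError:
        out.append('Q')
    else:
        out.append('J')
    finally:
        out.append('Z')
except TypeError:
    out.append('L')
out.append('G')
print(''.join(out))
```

Execution trace: 'Z' (finally) → 'L' (outer except TypeError) → 'G' (after the try/except). Output: ZLG

Answer: ZLG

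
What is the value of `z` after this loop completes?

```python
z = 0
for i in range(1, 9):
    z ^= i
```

XOR of 1 to 8
`z` takes the values: 0 → 1 → 3 → 0 → 4 → 1 → 7 → 0 → 8

Answer: 8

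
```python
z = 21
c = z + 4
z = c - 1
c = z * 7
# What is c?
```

Trace:
`z = 21` → z = 21
`c = z + 4` → c = 25
`z = c - 1` → z = 24
`c = z * 7` → c = 168
So c = 168

Answer: 168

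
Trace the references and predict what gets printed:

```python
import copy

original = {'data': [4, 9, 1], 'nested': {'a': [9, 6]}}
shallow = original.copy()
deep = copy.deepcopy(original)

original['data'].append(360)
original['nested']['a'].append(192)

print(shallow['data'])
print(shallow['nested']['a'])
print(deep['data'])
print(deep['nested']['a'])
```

Key concept: comparing shallow vs deep copy.
Step by step:
`original = {'data': [4, 9, 1], 'nested': {'a': [9, 6]}}` → original = {'data': [4, 9, 1], 'nested': {'a': [9, 6]}}
`shallow = original.copy()` → shallow = {'data': [4, 9, 1], 'nested': {'a': [9, 6]}}
`deep = copy.deepcopy(original)` → deep = {'data': [4, 9, 1], 'nested': {'a': [9, 6]}}
`original['data'].append(360)` → original = {'data': [4, 9, 1, 360], 'nested': {'a': [9, 6]}}; shallow = {'data': [4, 9, 1, 360], 'nested': {'a': [9, 6]}}
`original['nested']['a'].append(192)` → original = {'data': [4, 9, 1, 360], 'nested': {'a': [9, 6, 192]}}; shallow = {'data': [4, 9, 1, 360], 'nested': {'a': [9, 6, 192]}}
`print(shallow['data'])` → prints [4, 9, 1, 360]
`print(shallow['nested']['a'])` → prints [9, 6, 192]
`print(deep['data'])` → prints [4, 9, 1]
`print(deep['nested']['a'])` → prints [9, 6]

Answer:
[4, 9, 1, 360]
[9, 6, 192]
[4, 9, 1]
[9, 6]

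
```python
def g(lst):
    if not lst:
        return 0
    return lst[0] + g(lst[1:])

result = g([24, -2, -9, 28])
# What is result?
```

24 + (-2) + (-9) + 28 + 0 = 41

Answer: 41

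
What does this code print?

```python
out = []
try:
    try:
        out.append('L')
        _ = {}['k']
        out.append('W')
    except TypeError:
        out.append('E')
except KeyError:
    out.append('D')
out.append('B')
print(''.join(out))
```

Execution trace: 'L' (inner try body) → 'D' (outer except KeyError) → 'B' (after the try/except). Output: LDB

Answer: LDB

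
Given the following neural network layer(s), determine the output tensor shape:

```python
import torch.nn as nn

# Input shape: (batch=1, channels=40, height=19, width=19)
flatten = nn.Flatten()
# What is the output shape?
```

Input: (1, 40, 19, 19) -> Output: (1, 14440)

Answer: (1, 14440)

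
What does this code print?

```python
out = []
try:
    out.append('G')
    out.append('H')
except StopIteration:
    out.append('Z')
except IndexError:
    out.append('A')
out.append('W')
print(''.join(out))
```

Execution trace: 'G' (try body) → 'H' (try body, no exception) → 'W' (after the try/except). Output: GHW

Answer: GHW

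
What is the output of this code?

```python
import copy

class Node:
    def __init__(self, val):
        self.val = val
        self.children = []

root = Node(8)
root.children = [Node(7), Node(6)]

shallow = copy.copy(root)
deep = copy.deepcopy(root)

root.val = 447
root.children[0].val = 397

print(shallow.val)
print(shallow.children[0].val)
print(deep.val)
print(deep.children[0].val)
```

Key concept: deep copy with custom objects.
Step by step:
`root = Node(8)` → root = Node(val=8, children=[])
`root.children = [Node(7), Node(6)]` → root = Node(val=8, children=[Node(val=7, children=[]), Node(val=6, children=[])])
`shallow = copy.copy(root)` → shallow = Node(val=8, children=[Node(val=7, children=[]), Node(val=6, children=[])])
`deep = copy.deepcopy(root)` → deep = Node(val=8, children=[Node(val=7, children=[]), Node(val=6, children=[])])
`root.val = 447` → root = Node(val=447, children=[Node(val=7, children=[]), Node(val=6, children=[])])
`root.children[0].val = 397` → root = Node(val=447, children=[Node(val=397, children=[]), Node(val=6, children=[])]); shallow = Node(val=8, children=[Node(val=397, children=[]), Node(val=6, children=[])])
`print(shallow.val)` → prints 8
`print(shallow.children[0].val)` → prints 397
`print(deep.val)` → prints 8
`print(deep.children[0].val)` → prints 7

Answer:
8
397
8
7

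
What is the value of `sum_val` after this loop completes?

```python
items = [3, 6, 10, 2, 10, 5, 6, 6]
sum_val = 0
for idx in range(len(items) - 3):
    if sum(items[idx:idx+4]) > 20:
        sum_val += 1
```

Count windows with sum > 20
`sum_val` takes the values: 0 → 1 → 2 → 3 → 4 → 5

Answer: 5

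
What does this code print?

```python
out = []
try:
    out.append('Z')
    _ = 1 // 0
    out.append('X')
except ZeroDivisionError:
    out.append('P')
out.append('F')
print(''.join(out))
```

Execution trace: 'Z' (try body) → 'P' (except ZeroDivisionError) → 'F' (after the try/except). Output: ZPF

Answer: ZPF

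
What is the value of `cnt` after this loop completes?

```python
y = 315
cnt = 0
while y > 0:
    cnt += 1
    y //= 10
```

Count digits by repeated division by 10
`cnt` takes the values: 0 → 1 → 2 → 3

Answer: 3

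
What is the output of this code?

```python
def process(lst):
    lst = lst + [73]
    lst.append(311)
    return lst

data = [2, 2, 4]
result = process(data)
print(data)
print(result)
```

Key concept: rebinding parameter vs mutation.
Step by step:
`data = [2, 2, 4]` → data = [2, 2, 4]
`result = process(data)` → result = [2, 2, 4, 73, 311]
`print(data)` → prints [2, 2, 4]
`print(result)` → prints [2, 2, 4, 73, 311]

Answer:
[2, 2, 4]
[2, 2, 4, 73, 311]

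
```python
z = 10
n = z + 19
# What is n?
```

Trace:
`z = 10` → z = 10
`n = z + 19` → n = 29
So n = 29

Answer: 29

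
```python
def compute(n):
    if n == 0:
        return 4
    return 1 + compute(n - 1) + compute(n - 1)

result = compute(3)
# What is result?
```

compute(n) = 1 + 2·compute(n-1), compute(0)=4. Closed form: (4+1)·2^3 - 1 = 39.

Answer: 39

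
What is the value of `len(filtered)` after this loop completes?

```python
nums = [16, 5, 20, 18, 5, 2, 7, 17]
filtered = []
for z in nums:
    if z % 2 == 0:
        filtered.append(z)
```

Count even numbers in [16, 5, 20, 18, 5, 2, 7, 17]
`filtered` takes the values: [] → [16] → [16, 20] → [16, 20, 18] → [16, 20, 18, 2]
So `len(filtered)` = 4

Answer: 4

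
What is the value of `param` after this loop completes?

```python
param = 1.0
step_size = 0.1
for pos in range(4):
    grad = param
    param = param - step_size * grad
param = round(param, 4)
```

Gradient descent: w = 1.0 * (1 - 0.1)^4
`param` takes the values: 1.0 → 0.9 → 0.81 → 0.729 → 0.6561

Answer: 0.6561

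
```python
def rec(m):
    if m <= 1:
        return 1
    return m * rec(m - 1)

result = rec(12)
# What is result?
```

rec(12) = 12 * 11 * 10 * 9 * 8 * 7 * 6 * 5 * 4 * 3 * 2 * 1 = 479001600

Answer: 479001600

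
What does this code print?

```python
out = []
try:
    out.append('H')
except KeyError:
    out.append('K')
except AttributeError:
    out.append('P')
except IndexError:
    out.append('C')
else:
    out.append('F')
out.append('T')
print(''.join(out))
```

Execution trace: 'H' (try body, no exception) → 'F' (else) → 'T' (after the try/except). Output: HFT

Answer: HFT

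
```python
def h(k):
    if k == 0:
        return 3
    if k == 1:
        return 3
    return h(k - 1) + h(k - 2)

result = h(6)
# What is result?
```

Build up from base cases: h(0)=3, h(1)=3, h(2)=6, h(3)=9, h(4)=15, h(5)=24, h(6)=39

Answer: 39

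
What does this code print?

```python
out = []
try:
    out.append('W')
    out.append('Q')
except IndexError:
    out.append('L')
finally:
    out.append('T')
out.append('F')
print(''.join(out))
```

Execution trace: 'W' (try body) → 'Q' (try body, no exception) → 'T' (finally) → 'F' (after the try/except). Output: WQTF

Answer: WQTF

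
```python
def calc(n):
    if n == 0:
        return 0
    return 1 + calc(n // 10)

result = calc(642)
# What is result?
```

Count of digits of 642: 3

Answer: 3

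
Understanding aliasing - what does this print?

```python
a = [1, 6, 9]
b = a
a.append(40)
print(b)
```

Key concept: basic list aliasing.
Step by step:
`a = [1, 6, 9]` → a = [1, 6, 9]
`b = a` → b = [1, 6, 9] (same object as a)
`a.append(40)` → a = [1, 6, 9, 40] (same object as b); b = [1, 6, 9, 40] (same object as a)
`print(b)` → prints [1, 6, 9, 40]

Answer: [1, 6, 9, 40]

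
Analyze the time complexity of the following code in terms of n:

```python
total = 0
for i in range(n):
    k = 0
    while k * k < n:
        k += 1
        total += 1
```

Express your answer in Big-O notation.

Each loop level contributes: n × √n. Multiplying the contributions gives O(n√n).

Answer: O(n√n)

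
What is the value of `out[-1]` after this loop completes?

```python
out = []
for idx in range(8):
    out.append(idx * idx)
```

Last element of squares 0 to 7
`out` takes the values: [] → [0] → [0, 1] → [0, 1, 4] → [0, 1, 4, 9] → [0, 1, 4, 9, 16] → [0, 1, 4, 9, 16, 25] → [0, 1, 4, 9, 16, 25, 36] → [0, 1, 4, 9, 16, 25, 36, 49]
So `out[-1]` = 49

Answer: 49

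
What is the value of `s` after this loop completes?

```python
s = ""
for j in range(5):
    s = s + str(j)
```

Concatenate digits 0 to 4
`s` takes the values: "" → "0" → "01" → "012" → "0123" → "01234"

Answer: "01234"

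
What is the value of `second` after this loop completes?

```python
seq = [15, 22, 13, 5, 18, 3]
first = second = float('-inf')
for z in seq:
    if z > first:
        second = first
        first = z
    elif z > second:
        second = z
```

Second largest (with repeats) in [15, 22, 13, 5, 18, 3]
`second` takes the values: -inf → 15 → 18

Answer: 18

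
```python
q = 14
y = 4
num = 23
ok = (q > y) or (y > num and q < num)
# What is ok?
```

Trace:
`q = 14` → q = 14
`y = 4` → y = 4
`num = 23` → num = 23
`ok = (q > y) or (y > num and q < num)` → ok = True
So ok = True

Answer: True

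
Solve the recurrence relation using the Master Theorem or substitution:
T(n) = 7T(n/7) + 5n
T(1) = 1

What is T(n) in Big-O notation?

By Master Theorem: a=7, b=7, f(n)=5n. Since log_7(7) = 1 and f(n) = Θ(n^1), Case 2 applies. T(n) = O(n log n).

Answer: O(n log n)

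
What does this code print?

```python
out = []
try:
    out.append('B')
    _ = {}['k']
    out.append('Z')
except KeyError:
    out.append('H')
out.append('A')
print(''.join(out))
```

Execution trace: 'B' (try body) → 'H' (except KeyError) → 'A' (after the try/except). Output: BHA

Answer: BHA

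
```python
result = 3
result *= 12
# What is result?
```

Trace:
`result = 3` → result = 3
`result *= 12` → result = 36
So result = 36

Answer: 36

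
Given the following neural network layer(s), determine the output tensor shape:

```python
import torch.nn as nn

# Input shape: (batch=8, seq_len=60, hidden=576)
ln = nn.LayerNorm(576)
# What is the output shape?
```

Input: (8, 60, 576) -> Output: (8, 60, 576)

Answer: (8, 60, 576)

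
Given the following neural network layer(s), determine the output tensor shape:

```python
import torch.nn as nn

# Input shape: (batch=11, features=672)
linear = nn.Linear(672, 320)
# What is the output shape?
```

Input: (11, 672) -> Output: (11, 320)

Answer: (11, 320)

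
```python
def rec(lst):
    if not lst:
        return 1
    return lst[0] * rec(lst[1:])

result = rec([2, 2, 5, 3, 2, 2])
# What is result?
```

Product over [2, 2, 5, 3, 2, 2] = 2 * 2 * 5 * 3 * 2 * 2 = 240

Answer: 240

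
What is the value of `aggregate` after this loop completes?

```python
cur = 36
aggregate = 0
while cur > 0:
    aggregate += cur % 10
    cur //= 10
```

Sum digits of 36
`aggregate` takes the values: 0 → 6 → 9

Answer: 9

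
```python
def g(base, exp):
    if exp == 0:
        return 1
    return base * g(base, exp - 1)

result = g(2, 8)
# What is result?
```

g(2, 8) = 2 * 2 * 2 * 2 * 2 * 2 * 2 * 2 = 256

Answer: 256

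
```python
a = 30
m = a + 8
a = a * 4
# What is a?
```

Trace:
`a = 30` → a = 30
`m = a + 8` → m = 38
`a = a * 4` → a = 120
So a = 120

Answer: 120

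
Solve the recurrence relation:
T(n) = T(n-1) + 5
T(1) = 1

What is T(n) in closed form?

Unrolling: T(n) = T(1) + 5·(n-1) = 1 + 5(n-1) = 5n - 4.

Answer: T(n) = 5n - 4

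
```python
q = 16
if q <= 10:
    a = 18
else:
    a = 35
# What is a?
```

Trace:
`q = 16` → q = 16
`if q <= 10: ...` → q <= 10 is False, take else branch → a = 35
So a = 35

Answer: 35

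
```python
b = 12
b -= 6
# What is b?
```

Trace:
`b = 12` → b = 12
`b -= 6` → b = 6
So b = 6

Answer: 6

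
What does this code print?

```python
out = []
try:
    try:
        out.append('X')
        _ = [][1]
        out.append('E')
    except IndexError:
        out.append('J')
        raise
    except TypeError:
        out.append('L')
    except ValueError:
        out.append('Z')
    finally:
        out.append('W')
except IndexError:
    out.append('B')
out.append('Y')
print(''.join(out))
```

Execution trace: 'X' (inner try body) → 'J' (inner except IndexError) → 'W' (inner finally) → 'B' (outer except IndexError) → 'Y' (after the try/except). Output: XJWBY

Answer: XJWBY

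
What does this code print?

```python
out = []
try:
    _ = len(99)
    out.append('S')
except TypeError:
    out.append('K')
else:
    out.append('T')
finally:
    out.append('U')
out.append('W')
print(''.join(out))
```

Execution trace: 'K' (except TypeError) → 'U' (finally) → 'W' (after the try/except). Output: KUW

Answer: KUW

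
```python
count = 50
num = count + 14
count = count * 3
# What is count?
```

Trace:
`count = 50` → count = 50
`num = count + 14` → num = 64
`count = count * 3` → count = 150
So count = 150

Answer: 150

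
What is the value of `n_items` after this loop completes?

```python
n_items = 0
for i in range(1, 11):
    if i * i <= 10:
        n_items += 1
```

Count numbers where i² ≤ 10
`n_items` takes the values: 0 → 1 → 2 → 3

Answer: 3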